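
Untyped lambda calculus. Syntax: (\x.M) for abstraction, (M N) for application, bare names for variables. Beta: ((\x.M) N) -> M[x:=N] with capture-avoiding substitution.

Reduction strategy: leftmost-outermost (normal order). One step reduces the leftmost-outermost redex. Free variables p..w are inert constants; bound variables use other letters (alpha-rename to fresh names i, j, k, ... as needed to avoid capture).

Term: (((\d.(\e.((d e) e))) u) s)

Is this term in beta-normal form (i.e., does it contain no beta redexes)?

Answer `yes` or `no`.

Answer: no

Derivation:
Term: (((\d.(\e.((d e) e))) u) s)
Found 1 beta redex(es).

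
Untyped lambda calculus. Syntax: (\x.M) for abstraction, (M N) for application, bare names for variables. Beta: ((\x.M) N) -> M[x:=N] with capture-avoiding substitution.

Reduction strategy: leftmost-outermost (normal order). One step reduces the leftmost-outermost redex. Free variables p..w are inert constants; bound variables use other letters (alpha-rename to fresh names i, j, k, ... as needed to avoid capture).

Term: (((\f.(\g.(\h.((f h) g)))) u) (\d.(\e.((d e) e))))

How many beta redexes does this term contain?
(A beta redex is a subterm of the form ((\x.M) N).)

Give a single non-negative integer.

Term: (((\f.(\g.(\h.((f h) g)))) u) (\d.(\e.((d e) e))))
  Redex: ((\f.(\g.(\h.((f h) g)))) u)
Total redexes: 1

Answer: 1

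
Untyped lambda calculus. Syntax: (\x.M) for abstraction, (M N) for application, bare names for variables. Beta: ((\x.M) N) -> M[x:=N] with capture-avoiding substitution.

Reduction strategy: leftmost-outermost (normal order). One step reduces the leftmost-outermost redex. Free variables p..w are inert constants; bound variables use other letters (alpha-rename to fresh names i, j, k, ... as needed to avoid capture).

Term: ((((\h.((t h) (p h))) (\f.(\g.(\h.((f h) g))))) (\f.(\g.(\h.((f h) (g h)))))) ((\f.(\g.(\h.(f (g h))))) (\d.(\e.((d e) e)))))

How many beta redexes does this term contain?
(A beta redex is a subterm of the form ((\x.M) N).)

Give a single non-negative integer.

Term: ((((\h.((t h) (p h))) (\f.(\g.(\h.((f h) g))))) (\f.(\g.(\h.((f h) (g h)))))) ((\f.(\g.(\h.(f (g h))))) (\d.(\e.((d e) e)))))
  Redex: ((\h.((t h) (p h))) (\f.(\g.(\h.((f h) g)))))
  Redex: ((\f.(\g.(\h.(f (g h))))) (\d.(\e.((d e) e))))
Total redexes: 2

Answer: 2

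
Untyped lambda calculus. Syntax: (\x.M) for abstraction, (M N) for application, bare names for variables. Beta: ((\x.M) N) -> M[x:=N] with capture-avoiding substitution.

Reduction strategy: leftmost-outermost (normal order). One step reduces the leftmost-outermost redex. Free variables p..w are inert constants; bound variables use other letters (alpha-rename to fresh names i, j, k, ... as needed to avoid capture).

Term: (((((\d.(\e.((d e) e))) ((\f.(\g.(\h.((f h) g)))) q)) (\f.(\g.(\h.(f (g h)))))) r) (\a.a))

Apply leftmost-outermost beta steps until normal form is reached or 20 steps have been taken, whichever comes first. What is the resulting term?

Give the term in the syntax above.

Step 0: (((((\d.(\e.((d e) e))) ((\f.(\g.(\h.((f h) g)))) q)) (\f.(\g.(\h.(f (g h)))))) r) (\a.a))
Step 1: ((((\e.((((\f.(\g.(\h.((f h) g)))) q) e) e)) (\f.(\g.(\h.(f (g h)))))) r) (\a.a))
Step 2: ((((((\f.(\g.(\h.((f h) g)))) q) (\f.(\g.(\h.(f (g h)))))) (\f.(\g.(\h.(f (g h)))))) r) (\a.a))
Step 3: (((((\g.(\h.((q h) g))) (\f.(\g.(\h.(f (g h)))))) (\f.(\g.(\h.(f (g h)))))) r) (\a.a))
Step 4: ((((\h.((q h) (\f.(\g.(\h.(f (g h))))))) (\f.(\g.(\h.(f (g h)))))) r) (\a.a))
Step 5: ((((q (\f.(\g.(\h.(f (g h)))))) (\f.(\g.(\h.(f (g h)))))) r) (\a.a))

Answer: ((((q (\f.(\g.(\h.(f (g h)))))) (\f.(\g.(\h.(f (g h)))))) r) (\a.a))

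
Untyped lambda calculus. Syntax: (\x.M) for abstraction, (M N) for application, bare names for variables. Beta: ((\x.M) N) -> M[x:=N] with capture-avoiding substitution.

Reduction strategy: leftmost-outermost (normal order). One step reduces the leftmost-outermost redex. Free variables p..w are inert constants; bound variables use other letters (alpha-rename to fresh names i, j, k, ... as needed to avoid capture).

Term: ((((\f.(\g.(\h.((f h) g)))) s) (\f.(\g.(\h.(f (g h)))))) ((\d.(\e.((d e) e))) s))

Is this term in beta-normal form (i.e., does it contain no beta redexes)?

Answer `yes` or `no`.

Answer: no

Derivation:
Term: ((((\f.(\g.(\h.((f h) g)))) s) (\f.(\g.(\h.(f (g h)))))) ((\d.(\e.((d e) e))) s))
Found 2 beta redex(es).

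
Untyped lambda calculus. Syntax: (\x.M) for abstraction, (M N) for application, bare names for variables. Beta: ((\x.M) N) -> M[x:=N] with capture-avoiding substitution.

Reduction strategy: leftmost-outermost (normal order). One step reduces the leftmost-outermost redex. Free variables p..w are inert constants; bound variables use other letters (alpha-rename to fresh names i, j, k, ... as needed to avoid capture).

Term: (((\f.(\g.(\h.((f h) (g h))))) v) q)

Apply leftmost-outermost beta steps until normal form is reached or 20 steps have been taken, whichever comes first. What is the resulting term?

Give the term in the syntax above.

Answer: (\h.((v h) (q h)))

Derivation:
Step 0: (((\f.(\g.(\h.((f h) (g h))))) v) q)
Step 1: ((\g.(\h.((v h) (g h)))) q)
Step 2: (\h.((v h) (q h)))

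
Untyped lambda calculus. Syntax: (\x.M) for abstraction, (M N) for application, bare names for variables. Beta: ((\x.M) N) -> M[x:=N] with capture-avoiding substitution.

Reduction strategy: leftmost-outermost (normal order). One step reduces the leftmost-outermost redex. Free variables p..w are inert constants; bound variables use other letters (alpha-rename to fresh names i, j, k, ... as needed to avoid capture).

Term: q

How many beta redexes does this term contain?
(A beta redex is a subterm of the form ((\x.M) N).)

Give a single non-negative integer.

Answer: 0

Derivation:
Term: q
  (no redexes)
Total redexes: 0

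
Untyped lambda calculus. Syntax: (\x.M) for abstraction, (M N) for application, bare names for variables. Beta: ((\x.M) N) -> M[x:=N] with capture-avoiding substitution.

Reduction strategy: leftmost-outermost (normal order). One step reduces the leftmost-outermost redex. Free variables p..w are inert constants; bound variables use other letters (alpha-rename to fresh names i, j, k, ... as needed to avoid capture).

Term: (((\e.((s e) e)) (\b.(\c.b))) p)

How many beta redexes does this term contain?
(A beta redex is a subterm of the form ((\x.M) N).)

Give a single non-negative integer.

Term: (((\e.((s e) e)) (\b.(\c.b))) p)
  Redex: ((\e.((s e) e)) (\b.(\c.b)))
Total redexes: 1

Answer: 1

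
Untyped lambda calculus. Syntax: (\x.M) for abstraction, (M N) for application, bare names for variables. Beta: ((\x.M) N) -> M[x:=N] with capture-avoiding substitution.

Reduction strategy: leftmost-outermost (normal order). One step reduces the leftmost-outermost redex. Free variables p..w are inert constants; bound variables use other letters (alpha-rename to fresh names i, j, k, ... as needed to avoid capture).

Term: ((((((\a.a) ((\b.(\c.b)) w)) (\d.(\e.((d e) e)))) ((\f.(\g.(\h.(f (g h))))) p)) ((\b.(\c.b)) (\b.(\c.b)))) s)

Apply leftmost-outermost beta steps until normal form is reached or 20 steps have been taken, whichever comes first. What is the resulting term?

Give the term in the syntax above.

Step 0: ((((((\a.a) ((\b.(\c.b)) w)) (\d.(\e.((d e) e)))) ((\f.(\g.(\h.(f (g h))))) p)) ((\b.(\c.b)) (\b.(\c.b)))) s)
Step 1: ((((((\b.(\c.b)) w) (\d.(\e.((d e) e)))) ((\f.(\g.(\h.(f (g h))))) p)) ((\b.(\c.b)) (\b.(\c.b)))) s)
Step 2: (((((\c.w) (\d.(\e.((d e) e)))) ((\f.(\g.(\h.(f (g h))))) p)) ((\b.(\c.b)) (\b.(\c.b)))) s)
Step 3: (((w ((\f.(\g.(\h.(f (g h))))) p)) ((\b.(\c.b)) (\b.(\c.b)))) s)
Step 4: (((w (\g.(\h.(p (g h))))) ((\b.(\c.b)) (\b.(\c.b)))) s)
Step 5: (((w (\g.(\h.(p (g h))))) (\c.(\b.(\c.b)))) s)

Answer: (((w (\g.(\h.(p (g h))))) (\c.(\b.(\c.b)))) s)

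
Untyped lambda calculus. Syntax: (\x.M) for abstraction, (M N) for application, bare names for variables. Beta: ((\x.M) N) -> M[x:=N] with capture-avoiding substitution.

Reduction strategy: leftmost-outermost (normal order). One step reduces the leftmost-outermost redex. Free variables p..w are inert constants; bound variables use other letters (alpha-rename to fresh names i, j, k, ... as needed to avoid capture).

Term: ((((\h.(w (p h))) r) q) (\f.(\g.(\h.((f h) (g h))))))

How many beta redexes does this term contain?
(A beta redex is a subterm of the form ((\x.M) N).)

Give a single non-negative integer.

Answer: 1

Derivation:
Term: ((((\h.(w (p h))) r) q) (\f.(\g.(\h.((f h) (g h))))))
  Redex: ((\h.(w (p h))) r)
Total redexes: 1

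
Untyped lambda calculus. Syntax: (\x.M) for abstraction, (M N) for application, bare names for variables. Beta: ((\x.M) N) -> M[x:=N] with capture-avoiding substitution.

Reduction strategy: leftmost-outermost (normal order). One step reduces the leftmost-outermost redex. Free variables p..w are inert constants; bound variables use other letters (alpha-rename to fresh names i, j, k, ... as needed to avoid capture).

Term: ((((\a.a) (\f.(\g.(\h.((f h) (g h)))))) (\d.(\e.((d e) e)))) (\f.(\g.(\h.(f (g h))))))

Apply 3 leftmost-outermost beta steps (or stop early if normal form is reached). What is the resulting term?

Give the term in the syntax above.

Step 0: ((((\a.a) (\f.(\g.(\h.((f h) (g h)))))) (\d.(\e.((d e) e)))) (\f.(\g.(\h.(f (g h))))))
Step 1: (((\f.(\g.(\h.((f h) (g h))))) (\d.(\e.((d e) e)))) (\f.(\g.(\h.(f (g h))))))
Step 2: ((\g.(\h.(((\d.(\e.((d e) e))) h) (g h)))) (\f.(\g.(\h.(f (g h))))))
Step 3: (\h.(((\d.(\e.((d e) e))) h) ((\f.(\g.(\h.(f (g h))))) h)))

Answer: (\h.(((\d.(\e.((d e) e))) h) ((\f.(\g.(\h.(f (g h))))) h)))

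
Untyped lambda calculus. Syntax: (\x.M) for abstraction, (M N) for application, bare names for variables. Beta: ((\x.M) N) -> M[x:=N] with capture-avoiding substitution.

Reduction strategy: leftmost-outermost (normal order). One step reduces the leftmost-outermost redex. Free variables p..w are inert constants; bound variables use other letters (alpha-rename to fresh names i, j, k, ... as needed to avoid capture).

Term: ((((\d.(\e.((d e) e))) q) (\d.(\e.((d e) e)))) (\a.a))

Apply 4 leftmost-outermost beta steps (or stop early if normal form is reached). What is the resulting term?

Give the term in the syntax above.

Step 0: ((((\d.(\e.((d e) e))) q) (\d.(\e.((d e) e)))) (\a.a))
Step 1: (((\e.((q e) e)) (\d.(\e.((d e) e)))) (\a.a))
Step 2: (((q (\d.(\e.((d e) e)))) (\d.(\e.((d e) e)))) (\a.a))
Step 3: (normal form reached)

Answer: (((q (\d.(\e.((d e) e)))) (\d.(\e.((d e) e)))) (\a.a))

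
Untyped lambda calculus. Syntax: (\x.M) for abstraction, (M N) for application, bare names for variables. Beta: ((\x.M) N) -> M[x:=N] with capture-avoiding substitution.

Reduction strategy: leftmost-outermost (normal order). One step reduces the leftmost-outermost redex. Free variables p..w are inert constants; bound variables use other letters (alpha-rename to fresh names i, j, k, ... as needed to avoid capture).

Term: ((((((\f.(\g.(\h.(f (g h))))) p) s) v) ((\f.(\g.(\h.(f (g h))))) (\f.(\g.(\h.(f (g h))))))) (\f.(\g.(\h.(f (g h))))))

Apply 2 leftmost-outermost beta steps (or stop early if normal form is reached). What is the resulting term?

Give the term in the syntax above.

Step 0: ((((((\f.(\g.(\h.(f (g h))))) p) s) v) ((\f.(\g.(\h.(f (g h))))) (\f.(\g.(\h.(f (g h))))))) (\f.(\g.(\h.(f (g h))))))
Step 1: (((((\g.(\h.(p (g h)))) s) v) ((\f.(\g.(\h.(f (g h))))) (\f.(\g.(\h.(f (g h))))))) (\f.(\g.(\h.(f (g h))))))
Step 2: ((((\h.(p (s h))) v) ((\f.(\g.(\h.(f (g h))))) (\f.(\g.(\h.(f (g h))))))) (\f.(\g.(\h.(f (g h))))))

Answer: ((((\h.(p (s h))) v) ((\f.(\g.(\h.(f (g h))))) (\f.(\g.(\h.(f (g h))))))) (\f.(\g.(\h.(f (g h))))))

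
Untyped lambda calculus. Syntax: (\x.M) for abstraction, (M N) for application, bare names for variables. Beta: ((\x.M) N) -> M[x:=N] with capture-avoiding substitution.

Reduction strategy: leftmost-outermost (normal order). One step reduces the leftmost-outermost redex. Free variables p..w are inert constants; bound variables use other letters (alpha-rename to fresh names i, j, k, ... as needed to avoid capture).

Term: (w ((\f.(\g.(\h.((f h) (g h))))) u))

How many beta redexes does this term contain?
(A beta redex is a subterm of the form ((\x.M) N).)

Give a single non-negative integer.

Answer: 1

Derivation:
Term: (w ((\f.(\g.(\h.((f h) (g h))))) u))
  Redex: ((\f.(\g.(\h.((f h) (g h))))) u)
Total redexes: 1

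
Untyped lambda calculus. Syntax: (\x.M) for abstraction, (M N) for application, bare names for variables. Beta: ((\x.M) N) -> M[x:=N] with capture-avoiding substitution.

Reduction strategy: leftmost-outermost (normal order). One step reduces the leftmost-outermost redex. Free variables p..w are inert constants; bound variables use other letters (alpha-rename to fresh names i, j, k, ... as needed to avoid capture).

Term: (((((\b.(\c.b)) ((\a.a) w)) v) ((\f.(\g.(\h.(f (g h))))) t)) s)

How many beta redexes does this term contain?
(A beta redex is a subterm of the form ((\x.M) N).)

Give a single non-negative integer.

Term: (((((\b.(\c.b)) ((\a.a) w)) v) ((\f.(\g.(\h.(f (g h))))) t)) s)
  Redex: ((\b.(\c.b)) ((\a.a) w))
  Redex: ((\a.a) w)
  Redex: ((\f.(\g.(\h.(f (g h))))) t)
Total redexes: 3

Answer: 3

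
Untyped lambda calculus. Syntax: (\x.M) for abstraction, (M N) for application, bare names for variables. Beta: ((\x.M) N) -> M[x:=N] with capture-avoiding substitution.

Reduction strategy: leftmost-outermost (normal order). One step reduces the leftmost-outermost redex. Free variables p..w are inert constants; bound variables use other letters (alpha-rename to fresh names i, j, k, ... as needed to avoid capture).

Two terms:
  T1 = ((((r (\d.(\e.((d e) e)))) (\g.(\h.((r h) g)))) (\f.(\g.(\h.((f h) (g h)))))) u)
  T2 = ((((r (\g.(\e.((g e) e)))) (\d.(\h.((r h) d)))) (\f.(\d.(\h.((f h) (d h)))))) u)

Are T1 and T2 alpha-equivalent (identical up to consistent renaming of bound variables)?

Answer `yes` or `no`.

Term 1: ((((r (\d.(\e.((d e) e)))) (\g.(\h.((r h) g)))) (\f.(\g.(\h.((f h) (g h)))))) u)
Term 2: ((((r (\g.(\e.((g e) e)))) (\d.(\h.((r h) d)))) (\f.(\d.(\h.((f h) (d h)))))) u)
Alpha-equivalence: compare structure up to binder renaming.
Result: True

Answer: yes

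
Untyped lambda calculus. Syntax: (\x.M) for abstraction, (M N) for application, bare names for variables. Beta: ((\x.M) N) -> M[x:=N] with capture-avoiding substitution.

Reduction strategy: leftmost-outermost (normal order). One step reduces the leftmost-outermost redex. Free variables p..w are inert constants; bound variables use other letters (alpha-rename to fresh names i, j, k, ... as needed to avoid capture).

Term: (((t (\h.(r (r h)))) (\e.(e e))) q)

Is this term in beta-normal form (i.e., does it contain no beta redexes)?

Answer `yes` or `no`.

Term: (((t (\h.(r (r h)))) (\e.(e e))) q)
No beta redexes found.

Answer: yes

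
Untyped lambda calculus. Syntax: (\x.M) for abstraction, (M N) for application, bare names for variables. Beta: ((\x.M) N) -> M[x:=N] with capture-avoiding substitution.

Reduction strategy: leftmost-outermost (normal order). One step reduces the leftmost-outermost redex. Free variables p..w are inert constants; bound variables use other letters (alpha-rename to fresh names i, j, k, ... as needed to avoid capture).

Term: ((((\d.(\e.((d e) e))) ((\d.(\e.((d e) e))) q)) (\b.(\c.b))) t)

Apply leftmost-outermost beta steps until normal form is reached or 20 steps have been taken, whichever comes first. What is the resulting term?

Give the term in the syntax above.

Step 0: ((((\d.(\e.((d e) e))) ((\d.(\e.((d e) e))) q)) (\b.(\c.b))) t)
Step 1: (((\e.((((\d.(\e.((d e) e))) q) e) e)) (\b.(\c.b))) t)
Step 2: (((((\d.(\e.((d e) e))) q) (\b.(\c.b))) (\b.(\c.b))) t)
Step 3: ((((\e.((q e) e)) (\b.(\c.b))) (\b.(\c.b))) t)
Step 4: ((((q (\b.(\c.b))) (\b.(\c.b))) (\b.(\c.b))) t)

Answer: ((((q (\b.(\c.b))) (\b.(\c.b))) (\b.(\c.b))) t)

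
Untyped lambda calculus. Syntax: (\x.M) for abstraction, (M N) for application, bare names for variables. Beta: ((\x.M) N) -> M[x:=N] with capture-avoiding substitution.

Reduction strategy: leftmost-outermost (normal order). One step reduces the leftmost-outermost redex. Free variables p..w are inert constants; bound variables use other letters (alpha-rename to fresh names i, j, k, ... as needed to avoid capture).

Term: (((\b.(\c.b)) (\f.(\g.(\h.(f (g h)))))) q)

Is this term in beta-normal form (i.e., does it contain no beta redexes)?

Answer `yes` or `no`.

Answer: no

Derivation:
Term: (((\b.(\c.b)) (\f.(\g.(\h.(f (g h)))))) q)
Found 1 beta redex(es).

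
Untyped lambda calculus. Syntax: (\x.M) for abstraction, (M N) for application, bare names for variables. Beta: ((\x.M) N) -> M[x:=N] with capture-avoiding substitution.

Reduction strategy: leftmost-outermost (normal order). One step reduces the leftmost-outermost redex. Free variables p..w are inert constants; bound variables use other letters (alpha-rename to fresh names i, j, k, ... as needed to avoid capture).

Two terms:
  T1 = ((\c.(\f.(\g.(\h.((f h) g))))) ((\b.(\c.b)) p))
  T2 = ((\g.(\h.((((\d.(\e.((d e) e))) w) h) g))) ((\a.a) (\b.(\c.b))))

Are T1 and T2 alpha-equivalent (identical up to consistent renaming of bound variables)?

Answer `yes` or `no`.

Term 1: ((\c.(\f.(\g.(\h.((f h) g))))) ((\b.(\c.b)) p))
Term 2: ((\g.(\h.((((\d.(\e.((d e) e))) w) h) g))) ((\a.a) (\b.(\c.b))))
Alpha-equivalence: compare structure up to binder renaming.
Result: False

Answer: no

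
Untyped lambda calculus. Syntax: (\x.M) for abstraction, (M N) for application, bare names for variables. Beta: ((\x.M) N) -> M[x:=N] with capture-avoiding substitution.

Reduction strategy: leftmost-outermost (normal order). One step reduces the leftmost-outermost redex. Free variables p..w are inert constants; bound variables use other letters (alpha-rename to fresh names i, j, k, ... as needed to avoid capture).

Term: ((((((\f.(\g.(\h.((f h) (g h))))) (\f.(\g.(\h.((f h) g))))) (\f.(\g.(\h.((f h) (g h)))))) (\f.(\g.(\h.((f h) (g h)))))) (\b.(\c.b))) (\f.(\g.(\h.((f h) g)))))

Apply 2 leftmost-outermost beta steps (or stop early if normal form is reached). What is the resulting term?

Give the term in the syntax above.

Answer: ((((\h.(((\f.(\g.(\h.((f h) g)))) h) ((\f.(\g.(\h.((f h) (g h))))) h))) (\f.(\g.(\h.((f h) (g h)))))) (\b.(\c.b))) (\f.(\g.(\h.((f h) g)))))

Derivation:
Step 0: ((((((\f.(\g.(\h.((f h) (g h))))) (\f.(\g.(\h.((f h) g))))) (\f.(\g.(\h.((f h) (g h)))))) (\f.(\g.(\h.((f h) (g h)))))) (\b.(\c.b))) (\f.(\g.(\h.((f h) g)))))
Step 1: (((((\g.(\h.(((\f.(\g.(\h.((f h) g)))) h) (g h)))) (\f.(\g.(\h.((f h) (g h)))))) (\f.(\g.(\h.((f h) (g h)))))) (\b.(\c.b))) (\f.(\g.(\h.((f h) g)))))
Step 2: ((((\h.(((\f.(\g.(\h.((f h) g)))) h) ((\f.(\g.(\h.((f h) (g h))))) h))) (\f.(\g.(\h.((f h) (g h)))))) (\b.(\c.b))) (\f.(\g.(\h.((f h) g)))))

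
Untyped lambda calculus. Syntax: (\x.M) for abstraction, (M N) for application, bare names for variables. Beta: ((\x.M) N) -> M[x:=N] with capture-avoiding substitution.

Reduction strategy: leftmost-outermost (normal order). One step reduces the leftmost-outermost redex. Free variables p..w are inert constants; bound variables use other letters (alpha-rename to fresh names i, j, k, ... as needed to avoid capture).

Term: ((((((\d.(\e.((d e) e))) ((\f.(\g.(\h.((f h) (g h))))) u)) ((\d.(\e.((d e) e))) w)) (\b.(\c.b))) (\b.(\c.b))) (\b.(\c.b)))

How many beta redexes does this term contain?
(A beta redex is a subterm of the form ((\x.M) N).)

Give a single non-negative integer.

Answer: 3

Derivation:
Term: ((((((\d.(\e.((d e) e))) ((\f.(\g.(\h.((f h) (g h))))) u)) ((\d.(\e.((d e) e))) w)) (\b.(\c.b))) (\b.(\c.b))) (\b.(\c.b)))
  Redex: ((\d.(\e.((d e) e))) ((\f.(\g.(\h.((f h) (g h))))) u))
  Redex: ((\f.(\g.(\h.((f h) (g h))))) u)
  Redex: ((\d.(\e.((d e) e))) w)
Total redexes: 3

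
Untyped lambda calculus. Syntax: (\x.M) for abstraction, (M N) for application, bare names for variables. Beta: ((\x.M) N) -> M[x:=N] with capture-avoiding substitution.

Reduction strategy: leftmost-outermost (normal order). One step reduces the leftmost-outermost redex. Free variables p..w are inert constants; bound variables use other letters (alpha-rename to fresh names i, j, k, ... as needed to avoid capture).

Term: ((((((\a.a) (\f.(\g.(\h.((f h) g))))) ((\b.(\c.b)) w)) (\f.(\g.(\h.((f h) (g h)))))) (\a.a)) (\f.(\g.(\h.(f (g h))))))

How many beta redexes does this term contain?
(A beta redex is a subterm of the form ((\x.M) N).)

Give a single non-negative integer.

Answer: 2

Derivation:
Term: ((((((\a.a) (\f.(\g.(\h.((f h) g))))) ((\b.(\c.b)) w)) (\f.(\g.(\h.((f h) (g h)))))) (\a.a)) (\f.(\g.(\h.(f (g h))))))
  Redex: ((\a.a) (\f.(\g.(\h.((f h) g)))))
  Redex: ((\b.(\c.b)) w)
Total redexes: 2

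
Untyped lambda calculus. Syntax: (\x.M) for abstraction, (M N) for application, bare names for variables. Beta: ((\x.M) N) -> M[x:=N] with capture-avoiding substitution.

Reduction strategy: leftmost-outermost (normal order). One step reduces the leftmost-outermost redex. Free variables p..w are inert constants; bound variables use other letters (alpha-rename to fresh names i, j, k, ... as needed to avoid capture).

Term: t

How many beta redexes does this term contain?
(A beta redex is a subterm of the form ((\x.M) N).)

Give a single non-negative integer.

Answer: 0

Derivation:
Term: t
  (no redexes)
Total redexes: 0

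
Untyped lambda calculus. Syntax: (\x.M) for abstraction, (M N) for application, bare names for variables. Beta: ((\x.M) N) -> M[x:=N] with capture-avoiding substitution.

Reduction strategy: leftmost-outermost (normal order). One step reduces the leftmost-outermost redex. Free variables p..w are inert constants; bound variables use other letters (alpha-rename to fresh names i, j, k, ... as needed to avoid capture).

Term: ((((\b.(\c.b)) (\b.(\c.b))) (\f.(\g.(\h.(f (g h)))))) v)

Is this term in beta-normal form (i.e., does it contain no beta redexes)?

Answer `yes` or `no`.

Answer: no

Derivation:
Term: ((((\b.(\c.b)) (\b.(\c.b))) (\f.(\g.(\h.(f (g h)))))) v)
Found 1 beta redex(es).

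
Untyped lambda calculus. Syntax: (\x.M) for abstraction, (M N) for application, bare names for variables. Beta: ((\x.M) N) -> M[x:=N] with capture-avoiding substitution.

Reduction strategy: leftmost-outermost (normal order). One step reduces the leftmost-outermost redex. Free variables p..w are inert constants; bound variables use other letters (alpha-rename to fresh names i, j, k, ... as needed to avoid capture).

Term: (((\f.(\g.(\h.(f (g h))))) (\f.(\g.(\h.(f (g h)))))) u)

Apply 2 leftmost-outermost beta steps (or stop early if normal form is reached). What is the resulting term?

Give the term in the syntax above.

Answer: (\h.((\f.(\g.(\h.(f (g h))))) (u h)))

Derivation:
Step 0: (((\f.(\g.(\h.(f (g h))))) (\f.(\g.(\h.(f (g h)))))) u)
Step 1: ((\g.(\h.((\f.(\g.(\h.(f (g h))))) (g h)))) u)
Step 2: (\h.((\f.(\g.(\h.(f (g h))))) (u h)))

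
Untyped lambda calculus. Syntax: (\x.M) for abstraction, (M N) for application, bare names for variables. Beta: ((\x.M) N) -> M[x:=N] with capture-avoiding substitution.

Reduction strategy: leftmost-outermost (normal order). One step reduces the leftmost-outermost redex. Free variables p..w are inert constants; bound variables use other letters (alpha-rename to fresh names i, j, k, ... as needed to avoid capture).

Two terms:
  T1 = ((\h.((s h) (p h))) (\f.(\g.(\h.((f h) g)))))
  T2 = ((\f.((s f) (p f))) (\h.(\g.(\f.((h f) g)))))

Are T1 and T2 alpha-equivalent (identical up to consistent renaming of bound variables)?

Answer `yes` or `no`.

Term 1: ((\h.((s h) (p h))) (\f.(\g.(\h.((f h) g)))))
Term 2: ((\f.((s f) (p f))) (\h.(\g.(\f.((h f) g)))))
Alpha-equivalence: compare structure up to binder renaming.
Result: True

Answer: yes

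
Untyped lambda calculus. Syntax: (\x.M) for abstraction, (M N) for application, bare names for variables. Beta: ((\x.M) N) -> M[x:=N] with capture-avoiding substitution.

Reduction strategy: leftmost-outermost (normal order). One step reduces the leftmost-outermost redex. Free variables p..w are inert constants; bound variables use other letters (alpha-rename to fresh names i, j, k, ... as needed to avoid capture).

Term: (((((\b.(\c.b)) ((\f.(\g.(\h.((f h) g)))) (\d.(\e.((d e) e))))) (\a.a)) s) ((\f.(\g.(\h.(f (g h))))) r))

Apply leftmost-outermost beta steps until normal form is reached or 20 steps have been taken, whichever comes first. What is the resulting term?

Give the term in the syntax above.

Answer: (r (s s))

Derivation:
Step 0: (((((\b.(\c.b)) ((\f.(\g.(\h.((f h) g)))) (\d.(\e.((d e) e))))) (\a.a)) s) ((\f.(\g.(\h.(f (g h))))) r))
Step 1: ((((\c.((\f.(\g.(\h.((f h) g)))) (\d.(\e.((d e) e))))) (\a.a)) s) ((\f.(\g.(\h.(f (g h))))) r))
Step 2: ((((\f.(\g.(\h.((f h) g)))) (\d.(\e.((d e) e)))) s) ((\f.(\g.(\h.(f (g h))))) r))
Step 3: (((\g.(\h.(((\d.(\e.((d e) e))) h) g))) s) ((\f.(\g.(\h.(f (g h))))) r))
Step 4: ((\h.(((\d.(\e.((d e) e))) h) s)) ((\f.(\g.(\h.(f (g h))))) r))
Step 5: (((\d.(\e.((d e) e))) ((\f.(\g.(\h.(f (g h))))) r)) s)
Step 6: ((\e.((((\f.(\g.(\h.(f (g h))))) r) e) e)) s)
Step 7: ((((\f.(\g.(\h.(f (g h))))) r) s) s)
Step 8: (((\g.(\h.(r (g h)))) s) s)
Step 9: ((\h.(r (s h))) s)
Step 10: (r (s s))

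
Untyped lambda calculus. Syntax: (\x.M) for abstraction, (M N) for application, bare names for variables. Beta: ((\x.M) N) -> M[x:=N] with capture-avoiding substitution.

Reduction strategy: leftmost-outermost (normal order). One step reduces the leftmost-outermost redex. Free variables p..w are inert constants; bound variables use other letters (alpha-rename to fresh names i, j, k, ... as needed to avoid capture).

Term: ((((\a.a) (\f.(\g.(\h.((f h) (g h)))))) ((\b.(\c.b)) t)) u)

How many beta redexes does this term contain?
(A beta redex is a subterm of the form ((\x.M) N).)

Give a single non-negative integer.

Term: ((((\a.a) (\f.(\g.(\h.((f h) (g h)))))) ((\b.(\c.b)) t)) u)
  Redex: ((\a.a) (\f.(\g.(\h.((f h) (g h))))))
  Redex: ((\b.(\c.b)) t)
Total redexes: 2

Answer: 2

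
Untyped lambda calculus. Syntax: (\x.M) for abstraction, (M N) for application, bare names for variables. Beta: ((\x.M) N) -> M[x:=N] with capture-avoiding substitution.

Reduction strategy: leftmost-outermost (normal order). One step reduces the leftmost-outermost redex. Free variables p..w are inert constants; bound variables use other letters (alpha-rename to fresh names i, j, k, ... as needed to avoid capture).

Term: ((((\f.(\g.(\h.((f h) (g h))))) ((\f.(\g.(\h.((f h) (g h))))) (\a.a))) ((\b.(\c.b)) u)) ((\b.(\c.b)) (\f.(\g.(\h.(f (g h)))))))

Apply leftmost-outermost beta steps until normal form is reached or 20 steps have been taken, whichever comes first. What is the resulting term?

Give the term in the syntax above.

Step 0: ((((\f.(\g.(\h.((f h) (g h))))) ((\f.(\g.(\h.((f h) (g h))))) (\a.a))) ((\b.(\c.b)) u)) ((\b.(\c.b)) (\f.(\g.(\h.(f (g h)))))))
Step 1: (((\g.(\h.((((\f.(\g.(\h.((f h) (g h))))) (\a.a)) h) (g h)))) ((\b.(\c.b)) u)) ((\b.(\c.b)) (\f.(\g.(\h.(f (g h)))))))
Step 2: ((\h.((((\f.(\g.(\h.((f h) (g h))))) (\a.a)) h) (((\b.(\c.b)) u) h))) ((\b.(\c.b)) (\f.(\g.(\h.(f (g h)))))))
Step 3: ((((\f.(\g.(\h.((f h) (g h))))) (\a.a)) ((\b.(\c.b)) (\f.(\g.(\h.(f (g h))))))) (((\b.(\c.b)) u) ((\b.(\c.b)) (\f.(\g.(\h.(f (g h))))))))
Step 4: (((\g.(\h.(((\a.a) h) (g h)))) ((\b.(\c.b)) (\f.(\g.(\h.(f (g h))))))) (((\b.(\c.b)) u) ((\b.(\c.b)) (\f.(\g.(\h.(f (g h))))))))
Step 5: ((\h.(((\a.a) h) (((\b.(\c.b)) (\f.(\g.(\h.(f (g h)))))) h))) (((\b.(\c.b)) u) ((\b.(\c.b)) (\f.(\g.(\h.(f (g h))))))))
Step 6: (((\a.a) (((\b.(\c.b)) u) ((\b.(\c.b)) (\f.(\g.(\h.(f (g h)))))))) (((\b.(\c.b)) (\f.(\g.(\h.(f (g h)))))) (((\b.(\c.b)) u) ((\b.(\c.b)) (\f.(\g.(\h.(f (g h)))))))))
Step 7: ((((\b.(\c.b)) u) ((\b.(\c.b)) (\f.(\g.(\h.(f (g h))))))) (((\b.(\c.b)) (\f.(\g.(\h.(f (g h)))))) (((\b.(\c.b)) u) ((\b.(\c.b)) (\f.(\g.(\h.(f (g h)))))))))
Step 8: (((\c.u) ((\b.(\c.b)) (\f.(\g.(\h.(f (g h))))))) (((\b.(\c.b)) (\f.(\g.(\h.(f (g h)))))) (((\b.(\c.b)) u) ((\b.(\c.b)) (\f.(\g.(\h.(f (g h)))))))))
Step 9: (u (((\b.(\c.b)) (\f.(\g.(\h.(f (g h)))))) (((\b.(\c.b)) u) ((\b.(\c.b)) (\f.(\g.(\h.(f (g h)))))))))
Step 10: (u ((\c.(\f.(\g.(\h.(f (g h)))))) (((\b.(\c.b)) u) ((\b.(\c.b)) (\f.(\g.(\h.(f (g h)))))))))
Step 11: (u (\f.(\g.(\h.(f (g h))))))

Answer: (u (\f.(\g.(\h.(f (g h))))))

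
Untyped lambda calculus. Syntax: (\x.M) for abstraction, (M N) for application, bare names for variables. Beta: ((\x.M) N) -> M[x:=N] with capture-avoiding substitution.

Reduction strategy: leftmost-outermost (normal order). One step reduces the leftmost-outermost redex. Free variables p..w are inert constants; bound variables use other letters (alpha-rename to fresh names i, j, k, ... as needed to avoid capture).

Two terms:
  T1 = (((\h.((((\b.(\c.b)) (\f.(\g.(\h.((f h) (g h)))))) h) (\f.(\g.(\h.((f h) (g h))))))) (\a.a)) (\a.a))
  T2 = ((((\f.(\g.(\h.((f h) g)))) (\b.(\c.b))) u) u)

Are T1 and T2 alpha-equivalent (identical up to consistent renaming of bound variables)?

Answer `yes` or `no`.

Term 1: (((\h.((((\b.(\c.b)) (\f.(\g.(\h.((f h) (g h)))))) h) (\f.(\g.(\h.((f h) (g h))))))) (\a.a)) (\a.a))
Term 2: ((((\f.(\g.(\h.((f h) g)))) (\b.(\c.b))) u) u)
Alpha-equivalence: compare structure up to binder renaming.
Result: False

Answer: no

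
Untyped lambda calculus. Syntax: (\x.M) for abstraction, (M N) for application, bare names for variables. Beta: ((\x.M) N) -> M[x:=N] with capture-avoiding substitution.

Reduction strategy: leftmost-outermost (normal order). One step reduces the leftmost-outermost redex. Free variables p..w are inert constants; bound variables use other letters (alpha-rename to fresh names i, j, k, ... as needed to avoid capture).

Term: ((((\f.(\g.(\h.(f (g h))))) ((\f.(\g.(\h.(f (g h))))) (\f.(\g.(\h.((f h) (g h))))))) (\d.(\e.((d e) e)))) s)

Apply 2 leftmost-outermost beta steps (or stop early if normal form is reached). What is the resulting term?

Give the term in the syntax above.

Answer: ((\h.(((\f.(\g.(\h.(f (g h))))) (\f.(\g.(\h.((f h) (g h)))))) ((\d.(\e.((d e) e))) h))) s)

Derivation:
Step 0: ((((\f.(\g.(\h.(f (g h))))) ((\f.(\g.(\h.(f (g h))))) (\f.(\g.(\h.((f h) (g h))))))) (\d.(\e.((d e) e)))) s)
Step 1: (((\g.(\h.(((\f.(\g.(\h.(f (g h))))) (\f.(\g.(\h.((f h) (g h)))))) (g h)))) (\d.(\e.((d e) e)))) s)
Step 2: ((\h.(((\f.(\g.(\h.(f (g h))))) (\f.(\g.(\h.((f h) (g h)))))) ((\d.(\e.((d e) e))) h))) s)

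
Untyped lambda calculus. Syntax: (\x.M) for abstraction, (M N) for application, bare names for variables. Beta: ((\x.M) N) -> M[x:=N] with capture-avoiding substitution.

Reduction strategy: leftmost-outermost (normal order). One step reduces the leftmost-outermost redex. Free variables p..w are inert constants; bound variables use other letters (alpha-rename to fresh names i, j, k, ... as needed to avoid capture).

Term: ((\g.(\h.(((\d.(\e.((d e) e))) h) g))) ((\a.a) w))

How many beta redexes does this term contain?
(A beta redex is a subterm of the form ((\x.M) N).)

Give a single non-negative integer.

Answer: 3

Derivation:
Term: ((\g.(\h.(((\d.(\e.((d e) e))) h) g))) ((\a.a) w))
  Redex: ((\g.(\h.(((\d.(\e.((d e) e))) h) g))) ((\a.a) w))
  Redex: ((\d.(\e.((d e) e))) h)
  Redex: ((\a.a) w)
Total redexes: 3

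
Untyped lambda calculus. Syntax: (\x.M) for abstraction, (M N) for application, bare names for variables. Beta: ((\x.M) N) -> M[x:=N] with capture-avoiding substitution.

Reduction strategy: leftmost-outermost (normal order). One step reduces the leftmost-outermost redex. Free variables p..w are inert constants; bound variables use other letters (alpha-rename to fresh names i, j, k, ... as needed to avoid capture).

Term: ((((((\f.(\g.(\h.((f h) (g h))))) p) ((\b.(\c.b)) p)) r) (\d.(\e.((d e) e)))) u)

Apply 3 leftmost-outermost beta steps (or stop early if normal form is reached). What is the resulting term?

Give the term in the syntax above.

Step 0: ((((((\f.(\g.(\h.((f h) (g h))))) p) ((\b.(\c.b)) p)) r) (\d.(\e.((d e) e)))) u)
Step 1: (((((\g.(\h.((p h) (g h)))) ((\b.(\c.b)) p)) r) (\d.(\e.((d e) e)))) u)
Step 2: ((((\h.((p h) (((\b.(\c.b)) p) h))) r) (\d.(\e.((d e) e)))) u)
Step 3: ((((p r) (((\b.(\c.b)) p) r)) (\d.(\e.((d e) e)))) u)

Answer: ((((p r) (((\b.(\c.b)) p) r)) (\d.(\e.((d e) e)))) u)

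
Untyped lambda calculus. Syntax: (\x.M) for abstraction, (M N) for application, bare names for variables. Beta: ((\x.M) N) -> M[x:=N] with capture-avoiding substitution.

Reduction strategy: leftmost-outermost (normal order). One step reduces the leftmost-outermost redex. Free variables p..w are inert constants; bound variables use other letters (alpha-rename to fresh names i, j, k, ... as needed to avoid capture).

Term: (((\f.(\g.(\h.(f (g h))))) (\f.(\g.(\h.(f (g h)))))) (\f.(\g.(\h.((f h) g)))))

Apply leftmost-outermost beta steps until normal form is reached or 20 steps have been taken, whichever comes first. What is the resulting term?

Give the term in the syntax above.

Step 0: (((\f.(\g.(\h.(f (g h))))) (\f.(\g.(\h.(f (g h)))))) (\f.(\g.(\h.((f h) g)))))
Step 1: ((\g.(\h.((\f.(\g.(\h.(f (g h))))) (g h)))) (\f.(\g.(\h.((f h) g)))))
Step 2: (\h.((\f.(\g.(\h.(f (g h))))) ((\f.(\g.(\h.((f h) g)))) h)))
Step 3: (\h.(\g.(\i.(((\f.(\g.(\h.((f h) g)))) h) (g i)))))
Step 4: (\h.(\g.(\i.((\g.(\i.((h i) g))) (g i)))))
Step 5: (\h.(\g.(\i.(\j.((h j) (g i))))))

Answer: (\h.(\g.(\i.(\j.((h j) (g i))))))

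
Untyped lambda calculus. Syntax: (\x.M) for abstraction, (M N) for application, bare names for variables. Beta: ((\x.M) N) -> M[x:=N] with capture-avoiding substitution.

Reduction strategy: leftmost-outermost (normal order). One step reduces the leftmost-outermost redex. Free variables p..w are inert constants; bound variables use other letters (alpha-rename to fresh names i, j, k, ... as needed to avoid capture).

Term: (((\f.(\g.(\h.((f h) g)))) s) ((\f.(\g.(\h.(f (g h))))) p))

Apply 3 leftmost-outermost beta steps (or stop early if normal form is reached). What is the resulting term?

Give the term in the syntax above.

Answer: (\h.((s h) (\g.(\h.(p (g h))))))

Derivation:
Step 0: (((\f.(\g.(\h.((f h) g)))) s) ((\f.(\g.(\h.(f (g h))))) p))
Step 1: ((\g.(\h.((s h) g))) ((\f.(\g.(\h.(f (g h))))) p))
Step 2: (\h.((s h) ((\f.(\g.(\h.(f (g h))))) p)))
Step 3: (\h.((s h) (\g.(\h.(p (g h))))))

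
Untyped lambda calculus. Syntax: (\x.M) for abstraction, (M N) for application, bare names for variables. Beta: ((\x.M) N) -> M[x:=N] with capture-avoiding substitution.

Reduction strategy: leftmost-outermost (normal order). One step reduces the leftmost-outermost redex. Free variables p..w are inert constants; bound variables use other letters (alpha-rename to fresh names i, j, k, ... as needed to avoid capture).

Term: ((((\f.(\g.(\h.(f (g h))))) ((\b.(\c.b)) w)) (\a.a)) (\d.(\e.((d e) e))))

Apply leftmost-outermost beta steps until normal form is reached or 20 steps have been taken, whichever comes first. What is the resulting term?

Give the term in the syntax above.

Answer: w

Derivation:
Step 0: ((((\f.(\g.(\h.(f (g h))))) ((\b.(\c.b)) w)) (\a.a)) (\d.(\e.((d e) e))))
Step 1: (((\g.(\h.(((\b.(\c.b)) w) (g h)))) (\a.a)) (\d.(\e.((d e) e))))
Step 2: ((\h.(((\b.(\c.b)) w) ((\a.a) h))) (\d.(\e.((d e) e))))
Step 3: (((\b.(\c.b)) w) ((\a.a) (\d.(\e.((d e) e)))))
Step 4: ((\c.w) ((\a.a) (\d.(\e.((d e) e)))))
Step 5: w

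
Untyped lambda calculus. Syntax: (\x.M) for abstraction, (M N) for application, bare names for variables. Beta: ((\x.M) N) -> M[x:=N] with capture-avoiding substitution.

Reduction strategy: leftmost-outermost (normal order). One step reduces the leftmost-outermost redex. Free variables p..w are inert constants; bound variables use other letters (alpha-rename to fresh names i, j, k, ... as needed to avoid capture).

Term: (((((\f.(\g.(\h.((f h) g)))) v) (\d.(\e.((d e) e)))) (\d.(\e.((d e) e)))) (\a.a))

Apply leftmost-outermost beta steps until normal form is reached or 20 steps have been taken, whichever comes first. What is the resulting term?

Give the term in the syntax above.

Answer: (((v (\d.(\e.((d e) e)))) (\d.(\e.((d e) e)))) (\a.a))

Derivation:
Step 0: (((((\f.(\g.(\h.((f h) g)))) v) (\d.(\e.((d e) e)))) (\d.(\e.((d e) e)))) (\a.a))
Step 1: ((((\g.(\h.((v h) g))) (\d.(\e.((d e) e)))) (\d.(\e.((d e) e)))) (\a.a))
Step 2: (((\h.((v h) (\d.(\e.((d e) e))))) (\d.(\e.((d e) e)))) (\a.a))
Step 3: (((v (\d.(\e.((d e) e)))) (\d.(\e.((d e) e)))) (\a.a))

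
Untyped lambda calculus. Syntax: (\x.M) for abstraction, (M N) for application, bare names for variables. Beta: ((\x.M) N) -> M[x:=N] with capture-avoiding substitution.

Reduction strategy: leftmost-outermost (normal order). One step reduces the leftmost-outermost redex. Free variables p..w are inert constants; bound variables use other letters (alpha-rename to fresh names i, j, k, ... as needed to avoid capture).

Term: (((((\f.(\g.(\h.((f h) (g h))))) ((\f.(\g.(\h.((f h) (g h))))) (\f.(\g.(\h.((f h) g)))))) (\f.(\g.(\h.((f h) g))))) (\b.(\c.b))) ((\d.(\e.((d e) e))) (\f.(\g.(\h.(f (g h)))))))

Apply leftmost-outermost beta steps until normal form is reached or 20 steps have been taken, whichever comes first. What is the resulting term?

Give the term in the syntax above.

Answer: (\c.(\g.(\h.h)))

Derivation:
Step 0: (((((\f.(\g.(\h.((f h) (g h))))) ((\f.(\g.(\h.((f h) (g h))))) (\f.(\g.(\h.((f h) g)))))) (\f.(\g.(\h.((f h) g))))) (\b.(\c.b))) ((\d.(\e.((d e) e))) (\f.(\g.(\h.(f (g h)))))))
Step 1: ((((\g.(\h.((((\f.(\g.(\h.((f h) (g h))))) (\f.(\g.(\h.((f h) g))))) h) (g h)))) (\f.(\g.(\h.((f h) g))))) (\b.(\c.b))) ((\d.(\e.((d e) e))) (\f.(\g.(\h.(f (g h)))))))
Step 2: (((\h.((((\f.(\g.(\h.((f h) (g h))))) (\f.(\g.(\h.((f h) g))))) h) ((\f.(\g.(\h.((f h) g)))) h))) (\b.(\c.b))) ((\d.(\e.((d e) e))) (\f.(\g.(\h.(f (g h)))))))
Step 3: (((((\f.(\g.(\h.((f h) (g h))))) (\f.(\g.(\h.((f h) g))))) (\b.(\c.b))) ((\f.(\g.(\h.((f h) g)))) (\b.(\c.b)))) ((\d.(\e.((d e) e))) (\f.(\g.(\h.(f (g h)))))))
Step 4: ((((\g.(\h.(((\f.(\g.(\h.((f h) g)))) h) (g h)))) (\b.(\c.b))) ((\f.(\g.(\h.((f h) g)))) (\b.(\c.b)))) ((\d.(\e.((d e) e))) (\f.(\g.(\h.(f (g h)))))))
Step 5: (((\h.(((\f.(\g.(\h.((f h) g)))) h) ((\b.(\c.b)) h))) ((\f.(\g.(\h.((f h) g)))) (\b.(\c.b)))) ((\d.(\e.((d e) e))) (\f.(\g.(\h.(f (g h)))))))
Step 6: ((((\f.(\g.(\h.((f h) g)))) ((\f.(\g.(\h.((f h) g)))) (\b.(\c.b)))) ((\b.(\c.b)) ((\f.(\g.(\h.((f h) g)))) (\b.(\c.b))))) ((\d.(\e.((d e) e))) (\f.(\g.(\h.(f (g h)))))))
Step 7: (((\g.(\h.((((\f.(\g.(\h.((f h) g)))) (\b.(\c.b))) h) g))) ((\b.(\c.b)) ((\f.(\g.(\h.((f h) g)))) (\b.(\c.b))))) ((\d.(\e.((d e) e))) (\f.(\g.(\h.(f (g h)))))))
Step 8: ((\h.((((\f.(\g.(\h.((f h) g)))) (\b.(\c.b))) h) ((\b.(\c.b)) ((\f.(\g.(\h.((f h) g)))) (\b.(\c.b)))))) ((\d.(\e.((d e) e))) (\f.(\g.(\h.(f (g h)))))))
Step 9: ((((\f.(\g.(\h.((f h) g)))) (\b.(\c.b))) ((\d.(\e.((d e) e))) (\f.(\g.(\h.(f (g h))))))) ((\b.(\c.b)) ((\f.(\g.(\h.((f h) g)))) (\b.(\c.b)))))
Step 10: (((\g.(\h.(((\b.(\c.b)) h) g))) ((\d.(\e.((d e) e))) (\f.(\g.(\h.(f (g h))))))) ((\b.(\c.b)) ((\f.(\g.(\h.((f h) g)))) (\b.(\c.b)))))
Step 11: ((\h.(((\b.(\c.b)) h) ((\d.(\e.((d e) e))) (\f.(\g.(\h.(f (g h)))))))) ((\b.(\c.b)) ((\f.(\g.(\h.((f h) g)))) (\b.(\c.b)))))
Step 12: (((\b.(\c.b)) ((\b.(\c.b)) ((\f.(\g.(\h.((f h) g)))) (\b.(\c.b))))) ((\d.(\e.((d e) e))) (\f.(\g.(\h.(f (g h)))))))
Step 13: ((\c.((\b.(\c.b)) ((\f.(\g.(\h.((f h) g)))) (\b.(\c.b))))) ((\d.(\e.((d e) e))) (\f.(\g.(\h.(f (g h)))))))
Step 14: ((\b.(\c.b)) ((\f.(\g.(\h.((f h) g)))) (\b.(\c.b))))
Step 15: (\c.((\f.(\g.(\h.((f h) g)))) (\b.(\c.b))))
Step 16: (\c.(\g.(\h.(((\b.(\c.b)) h) g))))
Step 17: (\c.(\g.(\h.((\c.h) g))))
Step 18: (\c.(\g.(\h.h)))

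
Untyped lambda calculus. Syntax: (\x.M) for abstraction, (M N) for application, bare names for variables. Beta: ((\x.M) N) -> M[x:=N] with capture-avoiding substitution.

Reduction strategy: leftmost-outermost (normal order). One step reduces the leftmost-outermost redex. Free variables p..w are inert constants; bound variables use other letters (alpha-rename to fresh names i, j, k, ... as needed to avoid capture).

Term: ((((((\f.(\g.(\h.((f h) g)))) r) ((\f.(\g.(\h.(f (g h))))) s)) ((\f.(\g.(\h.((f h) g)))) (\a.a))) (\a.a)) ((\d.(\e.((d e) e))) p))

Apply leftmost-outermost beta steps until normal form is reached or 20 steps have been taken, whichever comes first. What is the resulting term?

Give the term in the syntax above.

Answer: ((((r (\g.(\h.(h g)))) (\g.(\h.(s (g h))))) (\a.a)) (\e.((p e) e)))

Derivation:
Step 0: ((((((\f.(\g.(\h.((f h) g)))) r) ((\f.(\g.(\h.(f (g h))))) s)) ((\f.(\g.(\h.((f h) g)))) (\a.a))) (\a.a)) ((\d.(\e.((d e) e))) p))
Step 1: (((((\g.(\h.((r h) g))) ((\f.(\g.(\h.(f (g h))))) s)) ((\f.(\g.(\h.((f h) g)))) (\a.a))) (\a.a)) ((\d.(\e.((d e) e))) p))
Step 2: ((((\h.((r h) ((\f.(\g.(\h.(f (g h))))) s))) ((\f.(\g.(\h.((f h) g)))) (\a.a))) (\a.a)) ((\d.(\e.((d e) e))) p))
Step 3: ((((r ((\f.(\g.(\h.((f h) g)))) (\a.a))) ((\f.(\g.(\h.(f (g h))))) s)) (\a.a)) ((\d.(\e.((d e) e))) p))
Step 4: ((((r (\g.(\h.(((\a.a) h) g)))) ((\f.(\g.(\h.(f (g h))))) s)) (\a.a)) ((\d.(\e.((d e) e))) p))
Step 5: ((((r (\g.(\h.(h g)))) ((\f.(\g.(\h.(f (g h))))) s)) (\a.a)) ((\d.(\e.((d e) e))) p))
Step 6: ((((r (\g.(\h.(h g)))) (\g.(\h.(s (g h))))) (\a.a)) ((\d.(\e.((d e) e))) p))
Step 7: ((((r (\g.(\h.(h g)))) (\g.(\h.(s (g h))))) (\a.a)) (\e.((p e) e)))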